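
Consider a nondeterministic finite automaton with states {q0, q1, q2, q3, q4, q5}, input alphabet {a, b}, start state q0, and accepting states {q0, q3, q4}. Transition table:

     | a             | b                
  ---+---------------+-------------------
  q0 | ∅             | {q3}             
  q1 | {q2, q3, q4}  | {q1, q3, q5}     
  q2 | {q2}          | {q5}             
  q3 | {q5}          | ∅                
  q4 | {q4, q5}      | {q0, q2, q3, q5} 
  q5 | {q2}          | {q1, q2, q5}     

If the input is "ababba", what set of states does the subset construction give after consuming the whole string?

∅

Start in {q0}.
Read 'a': {q0} → ∅.
The set is empty and remains empty for the remaining 5 symbols.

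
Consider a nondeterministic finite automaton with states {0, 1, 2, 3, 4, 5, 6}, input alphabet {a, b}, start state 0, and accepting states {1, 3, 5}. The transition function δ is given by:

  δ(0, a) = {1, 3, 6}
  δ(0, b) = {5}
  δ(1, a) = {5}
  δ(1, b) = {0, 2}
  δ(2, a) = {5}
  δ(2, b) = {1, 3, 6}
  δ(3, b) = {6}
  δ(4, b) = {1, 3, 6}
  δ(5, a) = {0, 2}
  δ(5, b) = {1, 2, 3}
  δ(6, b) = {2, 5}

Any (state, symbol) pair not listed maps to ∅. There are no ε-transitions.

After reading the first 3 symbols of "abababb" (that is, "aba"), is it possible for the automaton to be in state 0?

Yes

Start in {0}.
Read 'a': {0} → {1, 3, 6}.
Read 'b': {1, 3, 6} → {0, 2, 5, 6}.
Read 'a': {0, 2, 5, 6} → {0, 1, 2, 3, 5, 6}.
State 0 is in {0, 1, 2, 3, 5, 6}.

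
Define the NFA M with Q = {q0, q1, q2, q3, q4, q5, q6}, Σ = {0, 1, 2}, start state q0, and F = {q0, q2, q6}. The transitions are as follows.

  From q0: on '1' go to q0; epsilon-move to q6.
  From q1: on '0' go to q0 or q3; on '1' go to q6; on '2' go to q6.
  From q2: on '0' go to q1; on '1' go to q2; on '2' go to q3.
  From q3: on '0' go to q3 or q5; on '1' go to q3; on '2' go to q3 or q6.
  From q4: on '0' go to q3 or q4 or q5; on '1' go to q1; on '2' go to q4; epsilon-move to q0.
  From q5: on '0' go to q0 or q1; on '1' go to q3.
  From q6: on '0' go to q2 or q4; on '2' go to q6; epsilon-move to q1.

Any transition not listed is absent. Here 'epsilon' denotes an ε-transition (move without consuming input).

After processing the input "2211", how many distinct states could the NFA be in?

Start: ε-closure({q0}) = {q0, q1, q6}.
Read '2': q0→∅, q1→{q6}, q6→{q6}; union {q6}; ε-closure = {q1, q6}.
Read '2': q1→{q6}, q6→{q6}; union {q6}; ε-closure = {q1, q6}.
Read '1': q1→{q6}, q6→∅; union {q6}; ε-closure = {q1, q6}.
Read '1': q1→{q6}, q6→∅; union {q6}; ε-closure = {q1, q6}.
That set has 2 states.

2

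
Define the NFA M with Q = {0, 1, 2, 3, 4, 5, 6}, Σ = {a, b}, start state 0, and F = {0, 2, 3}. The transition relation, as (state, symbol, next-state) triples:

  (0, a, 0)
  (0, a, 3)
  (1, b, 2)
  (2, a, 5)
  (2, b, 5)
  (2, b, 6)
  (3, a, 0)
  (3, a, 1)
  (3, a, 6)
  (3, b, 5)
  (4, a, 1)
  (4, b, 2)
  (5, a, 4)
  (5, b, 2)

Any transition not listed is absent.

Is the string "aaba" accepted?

No

Start in {0}.
Read 'a': 0→{0, 3}; now {0, 3}.
Read 'a': 0→{0, 3}, 3→{0, 1, 6}; now {0, 1, 3, 6}.
Read 'b': 0→∅, 1→{2}, 3→{5}, 6→∅; now {2, 5}.
Read 'a': 2→{5}, 5→{4}; now {4, 5}.
The final set {4, 5} contains no accepting state.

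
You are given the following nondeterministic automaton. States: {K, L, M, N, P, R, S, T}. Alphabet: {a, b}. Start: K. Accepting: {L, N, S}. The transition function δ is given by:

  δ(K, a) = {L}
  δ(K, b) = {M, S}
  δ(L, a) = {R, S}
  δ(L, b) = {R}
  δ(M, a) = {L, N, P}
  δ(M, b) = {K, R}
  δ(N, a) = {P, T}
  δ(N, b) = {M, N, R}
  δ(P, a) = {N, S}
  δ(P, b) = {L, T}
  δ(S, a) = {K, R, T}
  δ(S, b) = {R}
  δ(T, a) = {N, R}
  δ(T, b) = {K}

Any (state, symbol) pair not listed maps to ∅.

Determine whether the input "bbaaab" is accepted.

Yes

Start in {K}.
Read 'b': {K} → {M, S}.
Read 'b': {M, S} → {K, R}.
Read 'a': {K, R} → {L}.
Read 'a': {L} → {R, S}.
Read 'a': {R, S} → {K, R, T}.
Read 'b': {K, R, T} → {K, M, S}.
The final set {K, M, S} contains the accepting state S.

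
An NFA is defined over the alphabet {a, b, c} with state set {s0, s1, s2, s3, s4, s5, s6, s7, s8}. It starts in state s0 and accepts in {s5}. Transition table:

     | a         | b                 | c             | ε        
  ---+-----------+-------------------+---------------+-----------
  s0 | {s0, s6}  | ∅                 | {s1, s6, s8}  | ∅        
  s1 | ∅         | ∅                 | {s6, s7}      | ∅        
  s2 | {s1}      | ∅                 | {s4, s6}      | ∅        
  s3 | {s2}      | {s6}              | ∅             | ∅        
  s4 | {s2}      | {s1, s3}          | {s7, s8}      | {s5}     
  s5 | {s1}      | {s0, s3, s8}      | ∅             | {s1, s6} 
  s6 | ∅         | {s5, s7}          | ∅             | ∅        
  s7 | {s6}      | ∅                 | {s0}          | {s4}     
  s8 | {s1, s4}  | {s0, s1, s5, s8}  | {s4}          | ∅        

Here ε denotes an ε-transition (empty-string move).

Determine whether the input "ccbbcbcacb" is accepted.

Yes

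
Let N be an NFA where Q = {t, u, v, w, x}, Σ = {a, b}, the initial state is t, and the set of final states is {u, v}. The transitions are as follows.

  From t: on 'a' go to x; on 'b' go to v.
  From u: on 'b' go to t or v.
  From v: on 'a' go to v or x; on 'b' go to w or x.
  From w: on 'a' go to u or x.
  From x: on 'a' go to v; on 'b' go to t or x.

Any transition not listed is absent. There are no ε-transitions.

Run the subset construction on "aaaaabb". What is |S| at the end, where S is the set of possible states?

3

Start in {t}.
Read 'a': {t} → {x}.
Read 'a': {x} → {v}.
Read 'a': {v} → {v, x}.
Read 'a': {v, x} → {v, x}.
Read 'a': {v, x} → {v, x}.
Read 'b': {v, x} → {t, w, x}.
Read 'b': {t, w, x} → {t, v, x}.
That set has 3 states.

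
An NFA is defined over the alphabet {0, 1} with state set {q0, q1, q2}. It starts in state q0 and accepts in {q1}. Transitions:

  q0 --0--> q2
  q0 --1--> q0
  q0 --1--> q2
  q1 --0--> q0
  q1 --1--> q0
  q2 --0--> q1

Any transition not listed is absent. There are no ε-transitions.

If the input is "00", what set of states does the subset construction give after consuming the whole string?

{q1}

Start in {q0}.
Read '0': q0→{q2}; now {q2}.
Read '0': q2→{q1}; now {q1}.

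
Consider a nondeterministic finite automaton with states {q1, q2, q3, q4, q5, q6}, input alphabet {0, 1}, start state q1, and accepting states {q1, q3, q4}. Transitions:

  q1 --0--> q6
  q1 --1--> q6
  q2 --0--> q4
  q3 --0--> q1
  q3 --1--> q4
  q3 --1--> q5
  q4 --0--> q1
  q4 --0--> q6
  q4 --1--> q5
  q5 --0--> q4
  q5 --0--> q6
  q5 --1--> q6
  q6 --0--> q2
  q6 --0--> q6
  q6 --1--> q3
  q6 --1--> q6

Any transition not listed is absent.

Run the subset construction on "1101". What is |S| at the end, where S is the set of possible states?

Start in {q1}.
Read '1': q1→{q6}; now {q6}.
Read '1': q6→{q3, q6}; now {q3, q6}.
Read '0': q3→{q1}, q6→{q2, q6}; now {q1, q2, q6}.
Read '1': q1→{q6}, q2→∅, q6→{q3, q6}; now {q3, q6}.
That set has 2 states.

2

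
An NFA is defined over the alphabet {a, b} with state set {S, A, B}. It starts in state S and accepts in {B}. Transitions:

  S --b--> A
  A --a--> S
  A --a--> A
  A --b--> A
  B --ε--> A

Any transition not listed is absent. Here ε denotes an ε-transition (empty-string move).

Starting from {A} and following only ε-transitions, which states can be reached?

{A}

Begin with {A}.
No ε-moves leave this set, so the closure equals the set itself.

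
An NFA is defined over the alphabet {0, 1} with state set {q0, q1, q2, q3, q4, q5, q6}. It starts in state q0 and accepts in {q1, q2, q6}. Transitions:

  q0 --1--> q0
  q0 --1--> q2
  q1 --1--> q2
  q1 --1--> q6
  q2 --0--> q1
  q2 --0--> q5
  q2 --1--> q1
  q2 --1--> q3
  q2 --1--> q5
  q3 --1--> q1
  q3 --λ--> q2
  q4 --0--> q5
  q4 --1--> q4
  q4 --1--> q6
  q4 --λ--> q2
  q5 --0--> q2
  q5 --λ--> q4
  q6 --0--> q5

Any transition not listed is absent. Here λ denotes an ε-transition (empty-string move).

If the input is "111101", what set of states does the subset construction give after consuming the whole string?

{q1, q2, q3, q4, q5, q6}

Start in {q0}.
Read '1': {q0} → {q0, q2}.
Read '1': {q0, q2} → {q0, q1, q2, q3, q4, q5}.
Read '1': {q0, q1, q2, q3, q4, q5} → {q0, q1, q2, q3, q4, q5, q6}.
Read '1': {q0, q1, q2, q3, q4, q5, q6} → {q0, q1, q2, q3, q4, q5, q6}.
Read '0': {q0, q1, q2, q3, q4, q5, q6} → {q1, q2, q4, q5}.
Read '1': {q1, q2, q4, q5} → {q1, q2, q3, q4, q5, q6}.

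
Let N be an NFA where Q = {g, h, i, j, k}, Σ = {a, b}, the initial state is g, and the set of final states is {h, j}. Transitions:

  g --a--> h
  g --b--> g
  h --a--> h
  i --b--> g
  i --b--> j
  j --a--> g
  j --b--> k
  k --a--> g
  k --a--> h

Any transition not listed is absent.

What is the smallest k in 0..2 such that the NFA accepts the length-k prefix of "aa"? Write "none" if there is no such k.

Start in {g}.
Read 'a': g→{h}; now {h}.
None of the earlier sets intersect F, but {h} does.

1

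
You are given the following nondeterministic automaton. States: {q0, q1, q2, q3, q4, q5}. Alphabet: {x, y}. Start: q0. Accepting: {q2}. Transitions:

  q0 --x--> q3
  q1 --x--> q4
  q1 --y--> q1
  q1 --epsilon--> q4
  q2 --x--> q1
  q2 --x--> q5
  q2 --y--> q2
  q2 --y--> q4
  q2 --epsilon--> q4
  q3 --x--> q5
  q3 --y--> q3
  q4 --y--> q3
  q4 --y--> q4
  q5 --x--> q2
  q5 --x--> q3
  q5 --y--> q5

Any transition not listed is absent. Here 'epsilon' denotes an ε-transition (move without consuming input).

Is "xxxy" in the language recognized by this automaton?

Yes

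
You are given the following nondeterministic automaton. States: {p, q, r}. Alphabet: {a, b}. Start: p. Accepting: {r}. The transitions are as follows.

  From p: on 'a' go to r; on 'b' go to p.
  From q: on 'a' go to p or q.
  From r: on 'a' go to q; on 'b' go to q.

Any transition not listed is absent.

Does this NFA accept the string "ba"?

Start in {p}.
Read 'b': p→{p}; now {p}.
Read 'a': p→{r}; now {r}.
The final set {r} contains the accepting state r.

Yes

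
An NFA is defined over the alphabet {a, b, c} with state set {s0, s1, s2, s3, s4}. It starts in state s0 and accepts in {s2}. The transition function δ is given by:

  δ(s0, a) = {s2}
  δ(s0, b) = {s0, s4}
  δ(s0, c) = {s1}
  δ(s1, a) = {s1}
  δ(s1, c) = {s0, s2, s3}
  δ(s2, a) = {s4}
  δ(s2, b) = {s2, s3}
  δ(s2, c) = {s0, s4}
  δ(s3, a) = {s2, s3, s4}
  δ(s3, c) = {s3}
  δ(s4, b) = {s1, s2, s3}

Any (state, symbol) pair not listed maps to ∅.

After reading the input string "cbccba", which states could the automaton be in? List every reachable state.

Start in {s0}.
Read 'c': s0→{s1}; now {s1}.
Read 'b': s1→∅; now ∅.
The set is empty and remains empty for the remaining 4 symbols.

∅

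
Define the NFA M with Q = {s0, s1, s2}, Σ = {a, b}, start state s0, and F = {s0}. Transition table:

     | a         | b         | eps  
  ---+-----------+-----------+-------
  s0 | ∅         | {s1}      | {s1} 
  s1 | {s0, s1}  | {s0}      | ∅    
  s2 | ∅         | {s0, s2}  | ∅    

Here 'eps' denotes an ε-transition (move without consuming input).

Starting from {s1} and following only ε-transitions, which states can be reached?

{s1}

Begin with {s1}.
No ε-moves leave this set, so the closure equals the set itself.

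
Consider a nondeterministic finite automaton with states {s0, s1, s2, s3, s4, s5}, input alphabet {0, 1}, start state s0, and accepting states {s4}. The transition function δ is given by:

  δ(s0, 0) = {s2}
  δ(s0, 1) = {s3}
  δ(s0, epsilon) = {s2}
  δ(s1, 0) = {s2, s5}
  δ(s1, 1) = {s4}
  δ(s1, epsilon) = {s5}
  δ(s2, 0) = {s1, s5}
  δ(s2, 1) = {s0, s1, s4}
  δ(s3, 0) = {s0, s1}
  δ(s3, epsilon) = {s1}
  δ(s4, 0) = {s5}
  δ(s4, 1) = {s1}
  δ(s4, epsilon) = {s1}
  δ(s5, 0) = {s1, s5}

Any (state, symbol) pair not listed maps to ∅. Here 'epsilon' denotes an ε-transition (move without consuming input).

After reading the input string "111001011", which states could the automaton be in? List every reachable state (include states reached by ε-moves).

Start: ε-closure({s0}) = {s0, s2}.
Read '1': s0→{s3}, s2→{s0, s1, s4}; union {s0, s1, s3, s4}; ε-closure = {s0, s1, s2, s3, s4, s5}.
Read '1': s0→{s3}, s1→{s4}, s2→{s0, s1, s4}, s3→∅, s4→{s1}, s5→∅; union {s0, s1, s3, s4}; ε-closure = {s0, s1, s2, s3, s4, s5}.
Read '1': s0→{s3}, s1→{s4}, s2→{s0, s1, s4}, s3→∅, s4→{s1}, s5→∅; union {s0, s1, s3, s4}; ε-closure = {s0, s1, s2, s3, s4, s5}.
Read '0': s0→{s2}, s1→{s2, s5}, s2→{s1, s5}, s3→{s0, s1}, s4→{s5}, s5→{s1, s5}; now {s0, s1, s2, s5}.
Read '0': s0→{s2}, s1→{s2, s5}, s2→{s1, s5}, s5→{s1, s5}; now {s1, s2, s5}.
Read '1': s1→{s4}, s2→{s0, s1, s4}, s5→∅; union {s0, s1, s4}; ε-closure = {s0, s1, s2, s4, s5}.
Read '0': s0→{s2}, s1→{s2, s5}, s2→{s1, s5}, s4→{s5}, s5→{s1, s5}; now {s1, s2, s5}.
Read '1': s1→{s4}, s2→{s0, s1, s4}, s5→∅; union {s0, s1, s4}; ε-closure = {s0, s1, s2, s4, s5}.
Read '1': s0→{s3}, s1→{s4}, s2→{s0, s1, s4}, s4→{s1}, s5→∅; union {s0, s1, s3, s4}; ε-closure = {s0, s1, s2, s3, s4, s5}.

{s0, s1, s2, s3, s4, s5}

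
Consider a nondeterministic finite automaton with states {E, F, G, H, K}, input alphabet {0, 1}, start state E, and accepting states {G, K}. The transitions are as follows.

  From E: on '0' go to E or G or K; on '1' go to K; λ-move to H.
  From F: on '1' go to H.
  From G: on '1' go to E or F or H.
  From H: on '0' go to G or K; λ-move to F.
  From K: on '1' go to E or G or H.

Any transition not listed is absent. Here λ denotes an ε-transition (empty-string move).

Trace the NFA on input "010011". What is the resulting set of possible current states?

{E, F, G, H, K}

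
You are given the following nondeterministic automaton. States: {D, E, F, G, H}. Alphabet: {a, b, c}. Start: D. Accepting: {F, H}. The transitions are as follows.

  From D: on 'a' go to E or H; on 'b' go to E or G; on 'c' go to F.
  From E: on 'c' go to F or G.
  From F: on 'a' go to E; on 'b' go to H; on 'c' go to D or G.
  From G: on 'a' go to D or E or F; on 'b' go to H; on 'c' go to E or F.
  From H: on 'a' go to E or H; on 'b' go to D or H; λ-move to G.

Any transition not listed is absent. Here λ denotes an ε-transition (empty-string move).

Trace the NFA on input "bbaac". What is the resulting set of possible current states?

{D, E, F, G}

Start in {D}.
Read 'b': D→{E, G}; now {E, G}.
Read 'b': E→∅, G→{H}; union {H}; ε-closure = {G, H}.
Read 'a': G→{D, E, F}, H→{E, H}; union {D, E, F, H}; ε-closure = {D, E, F, G, H}.
Read 'a': D→{E, H}, E→∅, F→{E}, G→{D, E, F}, H→{E, H}; union {D, E, F, H}; ε-closure = {D, E, F, G, H}.
Read 'c': D→{F}, E→{F, G}, F→{D, G}, G→{E, F}, H→∅; now {D, E, F, G}.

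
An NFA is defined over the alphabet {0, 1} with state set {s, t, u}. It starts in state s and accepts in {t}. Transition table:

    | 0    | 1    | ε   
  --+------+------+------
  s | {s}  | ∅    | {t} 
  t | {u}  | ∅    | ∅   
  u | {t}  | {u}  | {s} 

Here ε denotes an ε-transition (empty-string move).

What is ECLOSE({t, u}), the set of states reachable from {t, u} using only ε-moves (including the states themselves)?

{s, t, u}

Begin with {t, u}.
ε-move u → s; add s.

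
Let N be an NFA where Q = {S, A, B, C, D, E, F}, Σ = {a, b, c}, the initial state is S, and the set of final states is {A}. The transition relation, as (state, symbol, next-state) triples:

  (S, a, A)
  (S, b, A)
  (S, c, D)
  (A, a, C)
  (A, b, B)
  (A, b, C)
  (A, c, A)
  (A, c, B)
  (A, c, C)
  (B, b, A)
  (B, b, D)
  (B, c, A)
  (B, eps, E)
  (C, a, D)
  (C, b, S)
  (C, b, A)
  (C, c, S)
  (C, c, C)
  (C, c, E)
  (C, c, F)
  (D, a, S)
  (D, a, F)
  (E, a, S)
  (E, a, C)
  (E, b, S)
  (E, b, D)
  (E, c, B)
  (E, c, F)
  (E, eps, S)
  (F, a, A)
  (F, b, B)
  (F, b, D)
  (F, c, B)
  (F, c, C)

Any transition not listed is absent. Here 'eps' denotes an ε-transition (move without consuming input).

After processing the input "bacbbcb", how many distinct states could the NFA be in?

Start in {S}.
Read 'b': {S} → {A}.
Read 'a': {A} → {C}.
Read 'c': {C} → {S, C, E, F}.
Read 'b': {S, C, E, F} → {S, A, B, D, E}.
Read 'b': {S, A, B, D, E} → {S, A, B, C, D, E}.
Read 'c': {S, A, B, C, D, E} → {S, A, B, C, D, E, F}.
Read 'b': {S, A, B, C, D, E, F} → {S, A, B, C, D, E}.
That set has 6 states.

6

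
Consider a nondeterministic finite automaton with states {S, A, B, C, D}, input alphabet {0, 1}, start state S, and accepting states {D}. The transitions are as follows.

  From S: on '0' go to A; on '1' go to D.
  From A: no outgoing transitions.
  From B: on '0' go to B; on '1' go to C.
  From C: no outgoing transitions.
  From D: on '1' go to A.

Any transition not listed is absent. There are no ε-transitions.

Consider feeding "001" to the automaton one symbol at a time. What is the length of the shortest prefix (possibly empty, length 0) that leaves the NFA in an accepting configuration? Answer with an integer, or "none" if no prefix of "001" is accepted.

none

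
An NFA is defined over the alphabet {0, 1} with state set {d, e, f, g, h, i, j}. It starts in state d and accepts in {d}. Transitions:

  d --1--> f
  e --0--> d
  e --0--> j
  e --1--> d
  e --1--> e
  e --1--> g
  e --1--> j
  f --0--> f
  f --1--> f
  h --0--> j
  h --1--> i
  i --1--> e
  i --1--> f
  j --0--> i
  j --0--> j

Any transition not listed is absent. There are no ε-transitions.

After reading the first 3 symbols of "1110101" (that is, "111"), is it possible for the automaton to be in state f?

Start in {d}.
Read '1': d→{f}; now {f}.
Read '1': f→{f}; now {f}.
Read '1': f→{f}; now {f}.
State f is in {f}.

Yes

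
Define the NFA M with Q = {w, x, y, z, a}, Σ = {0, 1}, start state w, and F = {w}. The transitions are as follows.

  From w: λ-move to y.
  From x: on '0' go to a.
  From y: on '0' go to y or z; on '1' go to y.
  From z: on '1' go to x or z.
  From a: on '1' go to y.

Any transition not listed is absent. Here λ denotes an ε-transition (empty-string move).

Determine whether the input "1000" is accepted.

No

Start: ε-closure({w}) = {w, y}.
Read '1': w→∅, y→{y}; now {y}.
Read '0': y→{y, z}; now {y, z}.
Read '0': y→{y, z}, z→∅; now {y, z}.
Read '0': y→{y, z}, z→∅; now {y, z}.
The final set {y, z} contains no accepting state.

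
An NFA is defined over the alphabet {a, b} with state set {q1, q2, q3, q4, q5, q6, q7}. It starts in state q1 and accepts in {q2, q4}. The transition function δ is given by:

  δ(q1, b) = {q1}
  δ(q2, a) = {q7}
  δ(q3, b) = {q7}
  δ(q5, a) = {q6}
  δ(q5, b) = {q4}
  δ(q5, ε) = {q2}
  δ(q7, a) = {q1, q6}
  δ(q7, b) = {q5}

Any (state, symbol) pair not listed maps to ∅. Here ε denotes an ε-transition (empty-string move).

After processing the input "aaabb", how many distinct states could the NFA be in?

Start in {q1}.
Read 'a': {q1} → ∅.
The set is empty and remains empty for the remaining 4 symbols.
That set has 0 states.

0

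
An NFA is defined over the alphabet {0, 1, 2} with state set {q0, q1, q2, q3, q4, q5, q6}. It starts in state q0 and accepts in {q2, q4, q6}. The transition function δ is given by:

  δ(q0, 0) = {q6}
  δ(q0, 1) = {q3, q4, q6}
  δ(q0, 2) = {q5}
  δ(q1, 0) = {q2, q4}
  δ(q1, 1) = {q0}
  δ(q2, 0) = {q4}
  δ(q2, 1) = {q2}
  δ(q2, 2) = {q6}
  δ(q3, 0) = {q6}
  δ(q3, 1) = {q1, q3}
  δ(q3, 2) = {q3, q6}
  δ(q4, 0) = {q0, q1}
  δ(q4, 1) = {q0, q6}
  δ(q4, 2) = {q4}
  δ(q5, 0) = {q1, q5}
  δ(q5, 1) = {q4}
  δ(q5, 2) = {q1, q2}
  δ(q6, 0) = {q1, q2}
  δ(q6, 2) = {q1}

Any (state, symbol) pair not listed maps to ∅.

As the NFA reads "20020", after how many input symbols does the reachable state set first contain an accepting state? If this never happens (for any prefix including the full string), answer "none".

3

Start in {q0}.
Read '2': q0→{q5}; now {q5}.
Read '0': q5→{q1, q5}; now {q1, q5}.
Read '0': q1→{q2, q4}, q5→{q1, q5}; now {q1, q2, q4, q5}.
None of the earlier sets intersect F, but {q1, q2, q4, q5} does.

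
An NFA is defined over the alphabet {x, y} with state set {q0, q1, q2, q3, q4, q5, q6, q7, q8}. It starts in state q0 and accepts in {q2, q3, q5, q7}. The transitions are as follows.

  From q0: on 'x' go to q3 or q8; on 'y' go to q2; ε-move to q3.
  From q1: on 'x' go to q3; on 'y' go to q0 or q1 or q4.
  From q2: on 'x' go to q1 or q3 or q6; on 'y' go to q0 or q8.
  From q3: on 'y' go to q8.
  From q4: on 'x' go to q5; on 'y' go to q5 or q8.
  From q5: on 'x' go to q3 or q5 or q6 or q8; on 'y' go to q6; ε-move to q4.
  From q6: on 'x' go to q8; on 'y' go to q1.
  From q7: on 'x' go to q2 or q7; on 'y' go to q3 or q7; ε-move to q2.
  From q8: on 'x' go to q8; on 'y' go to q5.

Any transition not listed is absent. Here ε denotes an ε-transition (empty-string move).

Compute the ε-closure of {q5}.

Begin with {q5}.
ε-move q5 → q4; add q4.

{q4, q5}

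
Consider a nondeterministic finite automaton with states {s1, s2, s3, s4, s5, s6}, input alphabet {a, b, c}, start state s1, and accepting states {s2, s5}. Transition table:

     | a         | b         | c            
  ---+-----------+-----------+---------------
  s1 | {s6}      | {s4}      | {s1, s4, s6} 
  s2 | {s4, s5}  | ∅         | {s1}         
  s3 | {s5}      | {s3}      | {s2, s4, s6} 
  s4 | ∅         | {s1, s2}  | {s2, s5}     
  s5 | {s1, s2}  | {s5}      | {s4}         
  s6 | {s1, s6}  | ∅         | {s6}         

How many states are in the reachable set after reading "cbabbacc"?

5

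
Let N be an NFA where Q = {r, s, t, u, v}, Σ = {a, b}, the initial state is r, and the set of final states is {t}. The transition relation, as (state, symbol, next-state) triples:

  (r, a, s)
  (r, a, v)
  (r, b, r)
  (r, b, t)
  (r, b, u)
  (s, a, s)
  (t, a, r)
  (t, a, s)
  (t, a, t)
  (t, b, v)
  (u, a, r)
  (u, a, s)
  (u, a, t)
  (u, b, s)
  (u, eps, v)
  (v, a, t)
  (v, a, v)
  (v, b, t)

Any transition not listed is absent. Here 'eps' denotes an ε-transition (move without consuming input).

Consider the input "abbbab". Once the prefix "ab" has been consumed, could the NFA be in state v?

Start in {r}.
Read 'a': {r} → {s, v}.
Read 'b': {s, v} → {t}.
State v is not in {t}.

No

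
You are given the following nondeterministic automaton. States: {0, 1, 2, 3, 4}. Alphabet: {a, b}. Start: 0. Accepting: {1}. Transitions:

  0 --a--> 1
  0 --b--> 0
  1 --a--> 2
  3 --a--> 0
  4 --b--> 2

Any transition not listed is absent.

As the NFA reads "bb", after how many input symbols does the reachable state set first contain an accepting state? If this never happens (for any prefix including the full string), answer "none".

Start in {0}.
Read 'b': 0→{0}; now {0}.
Read 'b': 0→{0}; now {0}.
No reachable set along the way intersects F.

none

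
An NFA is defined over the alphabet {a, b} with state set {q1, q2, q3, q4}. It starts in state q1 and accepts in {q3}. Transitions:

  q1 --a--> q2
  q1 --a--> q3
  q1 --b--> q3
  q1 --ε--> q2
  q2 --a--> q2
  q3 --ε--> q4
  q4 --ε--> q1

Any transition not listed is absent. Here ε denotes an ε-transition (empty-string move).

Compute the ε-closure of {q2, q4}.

{q1, q2, q4}

Begin with {q2, q4}.
ε-move q4 → q1; add q1.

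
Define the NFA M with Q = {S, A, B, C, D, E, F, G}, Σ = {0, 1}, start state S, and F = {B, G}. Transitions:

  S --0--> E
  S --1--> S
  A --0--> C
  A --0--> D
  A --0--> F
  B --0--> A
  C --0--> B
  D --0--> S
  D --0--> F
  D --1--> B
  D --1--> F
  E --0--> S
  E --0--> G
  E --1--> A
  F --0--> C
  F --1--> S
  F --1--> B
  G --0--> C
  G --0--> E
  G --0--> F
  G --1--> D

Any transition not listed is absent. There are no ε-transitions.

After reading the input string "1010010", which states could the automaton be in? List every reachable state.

{A, E}

Start in {S}.
Read '1': S→{S}; now {S}.
Read '0': S→{E}; now {E}.
Read '1': E→{A}; now {A}.
Read '0': A→{C, D, F}; now {C, D, F}.
Read '0': C→{B}, D→{S, F}, F→{C}; now {S, B, C, F}.
Read '1': S→{S}, B→∅, C→∅, F→{S, B}; now {S, B}.
Read '0': S→{E}, B→{A}; now {A, E}.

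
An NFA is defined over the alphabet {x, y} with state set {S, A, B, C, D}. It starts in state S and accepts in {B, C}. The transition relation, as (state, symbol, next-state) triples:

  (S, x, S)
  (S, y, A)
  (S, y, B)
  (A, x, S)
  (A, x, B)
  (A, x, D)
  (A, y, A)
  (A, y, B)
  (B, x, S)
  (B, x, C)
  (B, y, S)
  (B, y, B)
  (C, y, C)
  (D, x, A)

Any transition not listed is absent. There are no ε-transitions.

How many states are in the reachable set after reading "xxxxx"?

1

Start in {S}.
Read 'x': S→{S}; now {S}.
Read 'x': S→{S}; now {S}.
Read 'x': S→{S}; now {S}.
Read 'x': S→{S}; now {S}.
Read 'x': S→{S}; now {S}.
That set has 1 state.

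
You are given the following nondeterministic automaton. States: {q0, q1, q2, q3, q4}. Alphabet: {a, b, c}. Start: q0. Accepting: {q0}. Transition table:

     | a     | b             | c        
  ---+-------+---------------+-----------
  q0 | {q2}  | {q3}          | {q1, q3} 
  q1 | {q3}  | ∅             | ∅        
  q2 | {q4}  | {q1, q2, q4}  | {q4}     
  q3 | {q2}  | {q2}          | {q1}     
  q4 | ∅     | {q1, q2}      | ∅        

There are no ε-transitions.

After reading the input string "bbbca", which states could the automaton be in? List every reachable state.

∅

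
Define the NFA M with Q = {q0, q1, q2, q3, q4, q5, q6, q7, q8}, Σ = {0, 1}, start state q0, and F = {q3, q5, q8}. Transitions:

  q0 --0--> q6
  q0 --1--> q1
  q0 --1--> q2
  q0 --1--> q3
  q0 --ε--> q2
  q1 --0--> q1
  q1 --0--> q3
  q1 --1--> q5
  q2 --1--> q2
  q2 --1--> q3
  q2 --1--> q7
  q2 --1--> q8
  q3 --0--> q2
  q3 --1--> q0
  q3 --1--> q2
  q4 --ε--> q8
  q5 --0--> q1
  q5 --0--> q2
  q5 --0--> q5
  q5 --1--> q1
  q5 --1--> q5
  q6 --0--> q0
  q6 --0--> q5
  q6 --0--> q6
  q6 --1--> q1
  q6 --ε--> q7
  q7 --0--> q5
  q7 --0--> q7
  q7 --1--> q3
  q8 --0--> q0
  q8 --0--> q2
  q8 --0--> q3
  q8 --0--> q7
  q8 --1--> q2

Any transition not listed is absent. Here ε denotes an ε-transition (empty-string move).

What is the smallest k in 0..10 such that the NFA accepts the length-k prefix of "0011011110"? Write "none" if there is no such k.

2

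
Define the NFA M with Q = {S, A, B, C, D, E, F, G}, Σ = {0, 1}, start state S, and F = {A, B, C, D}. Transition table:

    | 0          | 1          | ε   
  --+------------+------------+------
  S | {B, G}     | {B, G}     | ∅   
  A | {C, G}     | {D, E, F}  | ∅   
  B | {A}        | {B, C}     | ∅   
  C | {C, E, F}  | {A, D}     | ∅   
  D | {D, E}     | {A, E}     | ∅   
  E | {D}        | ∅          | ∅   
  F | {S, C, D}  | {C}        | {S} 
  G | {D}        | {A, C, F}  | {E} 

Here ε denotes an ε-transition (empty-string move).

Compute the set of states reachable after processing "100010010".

Start in {S}.
Read '1': S→{B, G}; union {B, G}; ε-closure = {B, E, G}.
Read '0': B→{A}, E→{D}, G→{D}; now {A, D}.
Read '0': A→{C, G}, D→{D, E}; now {C, D, E, G}.
Read '0': C→{C, E, F}, D→{D, E}, E→{D}, G→{D}; union {C, D, E, F}; ε-closure = {S, C, D, E, F}.
Read '1': S→{B, G}, C→{A, D}, D→{A, E}, E→∅, F→{C}; now {A, B, C, D, E, G}.
Read '0': A→{C, G}, B→{A}, C→{C, E, F}, D→{D, E}, E→{D}, G→{D}; union {A, C, D, E, F, G}; ε-closure = {S, A, C, D, E, F, G}.
Read '0': S→{B, G}, A→{C, G}, C→{C, E, F}, D→{D, E}, E→{D}, F→{S, C, D}, G→{D}; now {S, B, C, D, E, F, G}.
Read '1': S→{B, G}, B→{B, C}, C→{A, D}, D→{A, E}, E→∅, F→{C}, G→{A, C, F}; union {A, B, C, D, E, F, G}; ε-closure = {S, A, B, C, D, E, F, G}.
Read '0': S→{B, G}, A→{C, G}, B→{A}, C→{C, E, F}, D→{D, E}, E→{D}, F→{S, C, D}, G→{D}; now {S, A, B, C, D, E, F, G}.

{S, A, B, C, D, E, F, G}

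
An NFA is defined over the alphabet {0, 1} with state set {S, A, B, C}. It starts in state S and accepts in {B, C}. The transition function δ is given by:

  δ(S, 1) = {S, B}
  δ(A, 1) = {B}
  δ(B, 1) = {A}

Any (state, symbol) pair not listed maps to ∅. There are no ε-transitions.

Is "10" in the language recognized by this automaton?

Start in {S}.
Read '1': S→{S, B}; now {S, B}.
Read '0': S→∅, B→∅; now ∅.
The final set ∅ contains no accepting state.

No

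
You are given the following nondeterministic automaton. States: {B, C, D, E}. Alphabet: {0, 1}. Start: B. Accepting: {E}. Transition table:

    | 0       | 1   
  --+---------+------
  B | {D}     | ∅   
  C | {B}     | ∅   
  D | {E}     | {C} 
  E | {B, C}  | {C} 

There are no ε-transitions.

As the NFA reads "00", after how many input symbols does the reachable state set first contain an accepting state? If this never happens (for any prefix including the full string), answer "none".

Start in {B}.
Read '0': B→{D}; now {D}.
Read '0': D→{E}; now {E}.
None of the earlier sets intersect F, but {E} does.

2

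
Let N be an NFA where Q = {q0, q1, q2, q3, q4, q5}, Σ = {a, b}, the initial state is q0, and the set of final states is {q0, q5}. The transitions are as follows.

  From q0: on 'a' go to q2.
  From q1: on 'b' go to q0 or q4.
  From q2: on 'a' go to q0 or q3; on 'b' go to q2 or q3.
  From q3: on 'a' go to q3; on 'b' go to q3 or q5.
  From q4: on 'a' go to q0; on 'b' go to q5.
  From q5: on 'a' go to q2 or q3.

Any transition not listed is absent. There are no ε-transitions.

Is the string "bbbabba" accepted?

No

Start in {q0}.
Read 'b': {q0} → ∅.
The set is empty and remains empty for the remaining 6 symbols.
The final set ∅ contains no accepting state.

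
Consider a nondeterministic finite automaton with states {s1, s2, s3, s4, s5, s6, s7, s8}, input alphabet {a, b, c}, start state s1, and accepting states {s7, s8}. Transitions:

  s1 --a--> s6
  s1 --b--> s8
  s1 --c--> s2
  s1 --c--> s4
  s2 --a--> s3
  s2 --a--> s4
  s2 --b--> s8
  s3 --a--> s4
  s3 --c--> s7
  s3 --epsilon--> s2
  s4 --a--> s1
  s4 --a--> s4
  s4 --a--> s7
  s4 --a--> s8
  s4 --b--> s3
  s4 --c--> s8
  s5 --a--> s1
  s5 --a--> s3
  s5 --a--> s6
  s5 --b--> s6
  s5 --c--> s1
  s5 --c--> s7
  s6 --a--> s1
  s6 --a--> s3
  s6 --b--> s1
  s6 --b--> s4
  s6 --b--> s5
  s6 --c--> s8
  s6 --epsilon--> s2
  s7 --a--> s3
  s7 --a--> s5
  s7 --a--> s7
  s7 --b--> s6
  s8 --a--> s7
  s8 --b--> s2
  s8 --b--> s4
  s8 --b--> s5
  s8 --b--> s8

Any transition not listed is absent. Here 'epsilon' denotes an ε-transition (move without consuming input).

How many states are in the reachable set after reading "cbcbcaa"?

4

Start in {s1}.
Read 'c': {s1} → {s2, s4}.
Read 'b': {s2, s4} → {s2, s3, s8}.
Read 'c': {s2, s3, s8} → {s7}.
Read 'b': {s7} → {s2, s6}.
Read 'c': {s2, s6} → {s8}.
Read 'a': {s8} → {s7}.
Read 'a': {s7} → {s2, s3, s5, s7}.
That set has 4 states.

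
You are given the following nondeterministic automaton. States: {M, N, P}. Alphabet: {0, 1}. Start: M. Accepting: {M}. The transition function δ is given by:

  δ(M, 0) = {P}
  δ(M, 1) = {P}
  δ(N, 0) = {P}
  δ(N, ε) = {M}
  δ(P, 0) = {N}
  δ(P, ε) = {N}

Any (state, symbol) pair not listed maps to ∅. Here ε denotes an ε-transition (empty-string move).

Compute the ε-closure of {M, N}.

{M, N}

Begin with {M, N}.
No ε-moves leave this set, so the closure equals the set itself.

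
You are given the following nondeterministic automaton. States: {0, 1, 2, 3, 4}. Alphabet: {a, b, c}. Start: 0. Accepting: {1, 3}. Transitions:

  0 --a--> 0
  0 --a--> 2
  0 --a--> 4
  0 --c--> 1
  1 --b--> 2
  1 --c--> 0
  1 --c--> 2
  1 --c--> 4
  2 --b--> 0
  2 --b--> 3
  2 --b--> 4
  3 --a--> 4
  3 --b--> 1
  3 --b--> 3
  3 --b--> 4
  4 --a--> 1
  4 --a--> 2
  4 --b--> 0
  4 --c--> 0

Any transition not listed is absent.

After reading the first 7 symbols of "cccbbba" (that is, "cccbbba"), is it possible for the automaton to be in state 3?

No

Start in {0}.
Read 'c': {0} → {1}.
Read 'c': {1} → {0, 2, 4}.
Read 'c': {0, 2, 4} → {0, 1}.
Read 'b': {0, 1} → {2}.
Read 'b': {2} → {0, 3, 4}.
Read 'b': {0, 3, 4} → {0, 1, 3, 4}.
Read 'a': {0, 1, 3, 4} → {0, 1, 2, 4}.
State 3 is not in {0, 1, 2, 4}.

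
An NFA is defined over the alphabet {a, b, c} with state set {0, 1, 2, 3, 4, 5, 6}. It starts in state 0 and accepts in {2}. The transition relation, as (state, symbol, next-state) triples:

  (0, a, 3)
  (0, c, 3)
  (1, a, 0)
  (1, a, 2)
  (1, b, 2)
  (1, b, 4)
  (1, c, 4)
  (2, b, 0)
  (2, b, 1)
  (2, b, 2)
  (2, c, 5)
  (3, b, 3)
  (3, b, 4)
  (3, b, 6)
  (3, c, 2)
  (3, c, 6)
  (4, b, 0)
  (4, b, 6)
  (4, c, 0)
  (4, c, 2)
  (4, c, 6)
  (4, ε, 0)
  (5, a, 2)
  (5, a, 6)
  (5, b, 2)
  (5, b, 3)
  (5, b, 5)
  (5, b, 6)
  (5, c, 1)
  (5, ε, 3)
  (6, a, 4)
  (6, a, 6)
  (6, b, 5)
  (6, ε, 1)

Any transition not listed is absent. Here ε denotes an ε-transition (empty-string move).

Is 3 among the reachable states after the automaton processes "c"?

Yes

Start in {0}.
Read 'c': {0} → {3}.
State 3 is in {3}.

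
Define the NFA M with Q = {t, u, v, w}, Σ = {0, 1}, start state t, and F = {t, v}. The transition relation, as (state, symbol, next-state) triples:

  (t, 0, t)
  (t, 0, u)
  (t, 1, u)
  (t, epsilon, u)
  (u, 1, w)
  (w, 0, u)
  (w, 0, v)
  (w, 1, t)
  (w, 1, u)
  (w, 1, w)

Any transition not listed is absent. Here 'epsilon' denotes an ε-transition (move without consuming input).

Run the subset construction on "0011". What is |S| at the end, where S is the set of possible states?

Start: ε-closure({t}) = {t, u}.
Read '0': t→{t, u}, u→∅; now {t, u}.
Read '0': t→{t, u}, u→∅; now {t, u}.
Read '1': t→{u}, u→{w}; now {u, w}.
Read '1': u→{w}, w→{t, u, w}; now {t, u, w}.
That set has 3 states.

3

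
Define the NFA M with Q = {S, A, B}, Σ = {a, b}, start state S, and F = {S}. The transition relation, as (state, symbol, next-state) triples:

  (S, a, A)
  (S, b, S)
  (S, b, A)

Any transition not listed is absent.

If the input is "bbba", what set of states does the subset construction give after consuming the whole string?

{A}

Start in {S}.
Read 'b': S→{S, A}; now {S, A}.
Read 'b': S→{S, A}, A→∅; now {S, A}.
Read 'b': S→{S, A}, A→∅; now {S, A}.
Read 'a': S→{A}, A→∅; now {A}.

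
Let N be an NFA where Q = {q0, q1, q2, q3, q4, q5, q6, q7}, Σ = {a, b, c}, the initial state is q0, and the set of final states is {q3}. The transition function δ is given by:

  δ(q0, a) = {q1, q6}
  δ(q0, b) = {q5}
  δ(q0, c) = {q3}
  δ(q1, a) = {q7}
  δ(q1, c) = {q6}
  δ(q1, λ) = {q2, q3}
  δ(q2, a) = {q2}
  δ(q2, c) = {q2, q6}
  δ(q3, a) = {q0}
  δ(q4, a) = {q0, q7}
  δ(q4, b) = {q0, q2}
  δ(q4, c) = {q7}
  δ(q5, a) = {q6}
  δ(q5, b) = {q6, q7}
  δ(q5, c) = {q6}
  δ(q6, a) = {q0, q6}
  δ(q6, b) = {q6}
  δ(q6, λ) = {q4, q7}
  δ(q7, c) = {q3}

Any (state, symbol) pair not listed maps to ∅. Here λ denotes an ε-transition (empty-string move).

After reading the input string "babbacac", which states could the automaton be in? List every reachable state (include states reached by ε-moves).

{q2, q3, q4, q6, q7}

Start in {q0}.
Read 'b': {q0} → {q5}.
Read 'a': {q5} → {q4, q6, q7}.
Read 'b': {q4, q6, q7} → {q0, q2, q4, q6, q7}.
Read 'b': {q0, q2, q4, q6, q7} → {q0, q2, q4, q5, q6, q7}.
Read 'a': {q0, q2, q4, q5, q6, q7} → {q0, q1, q2, q3, q4, q6, q7}.
Read 'c': {q0, q1, q2, q3, q4, q6, q7} → {q2, q3, q4, q6, q7}.
Read 'a': {q2, q3, q4, q6, q7} → {q0, q2, q4, q6, q7}.
Read 'c': {q0, q2, q4, q6, q7} → {q2, q3, q4, q6, q7}.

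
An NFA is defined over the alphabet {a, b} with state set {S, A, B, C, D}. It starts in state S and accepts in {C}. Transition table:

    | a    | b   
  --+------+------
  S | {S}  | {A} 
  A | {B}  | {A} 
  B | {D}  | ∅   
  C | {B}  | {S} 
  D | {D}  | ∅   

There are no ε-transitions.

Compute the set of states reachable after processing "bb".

{A}

Start in {S}.
Read 'b': S→{A}; now {A}.
Read 'b': A→{A}; now {A}.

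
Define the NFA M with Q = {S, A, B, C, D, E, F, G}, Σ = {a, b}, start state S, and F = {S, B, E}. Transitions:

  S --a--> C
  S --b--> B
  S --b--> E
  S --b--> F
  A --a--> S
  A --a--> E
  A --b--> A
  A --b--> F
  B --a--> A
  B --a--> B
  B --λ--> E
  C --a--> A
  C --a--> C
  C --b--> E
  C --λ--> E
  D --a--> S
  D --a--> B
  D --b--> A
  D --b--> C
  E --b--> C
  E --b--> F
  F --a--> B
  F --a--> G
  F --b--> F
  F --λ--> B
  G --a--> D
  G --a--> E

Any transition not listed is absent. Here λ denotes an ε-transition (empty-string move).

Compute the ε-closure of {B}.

{B, E}

Begin with {B}.
ε-move B → E; add E.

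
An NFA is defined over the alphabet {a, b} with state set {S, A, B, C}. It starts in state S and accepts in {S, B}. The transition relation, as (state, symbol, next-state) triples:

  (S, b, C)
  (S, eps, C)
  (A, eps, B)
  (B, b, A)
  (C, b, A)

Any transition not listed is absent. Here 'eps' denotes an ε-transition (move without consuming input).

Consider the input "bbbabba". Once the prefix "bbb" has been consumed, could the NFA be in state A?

Yes

Start: ε-closure({S}) = {S, C}.
Read 'b': S→{C}, C→{A}; union {A, C}; ε-closure = {A, B, C}.
Read 'b': A→∅, B→{A}, C→{A}; union {A}; ε-closure = {A, B}.
Read 'b': A→∅, B→{A}; union {A}; ε-closure = {A, B}.
State A is in {A, B}.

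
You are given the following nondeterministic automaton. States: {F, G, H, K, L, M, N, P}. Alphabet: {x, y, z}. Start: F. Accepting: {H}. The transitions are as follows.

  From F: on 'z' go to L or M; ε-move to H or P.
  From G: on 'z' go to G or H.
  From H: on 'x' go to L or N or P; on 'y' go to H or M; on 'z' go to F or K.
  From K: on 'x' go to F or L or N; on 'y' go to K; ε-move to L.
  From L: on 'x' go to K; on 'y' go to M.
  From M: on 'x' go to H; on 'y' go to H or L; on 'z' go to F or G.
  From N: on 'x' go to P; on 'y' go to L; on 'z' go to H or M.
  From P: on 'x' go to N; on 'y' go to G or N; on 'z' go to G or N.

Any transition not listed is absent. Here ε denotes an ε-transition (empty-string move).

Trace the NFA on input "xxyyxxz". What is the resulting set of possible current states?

Start: ε-closure({F}) = {F, H, P}.
Read 'x': F→∅, H→{L, N, P}, P→{N}; now {L, N, P}.
Read 'x': L→{K}, N→{P}, P→{N}; union {K, N, P}; ε-closure = {K, L, N, P}.
Read 'y': K→{K}, L→{M}, N→{L}, P→{G, N}; now {G, K, L, M, N}.
Read 'y': G→∅, K→{K}, L→{M}, M→{H, L}, N→{L}; now {H, K, L, M}.
Read 'x': H→{L, N, P}, K→{F, L, N}, L→{K}, M→{H}; now {F, H, K, L, N, P}.
Read 'x': F→∅, H→{L, N, P}, K→{F, L, N}, L→{K}, N→{P}, P→{N}; union {F, K, L, N, P}; ε-closure = {F, H, K, L, N, P}.
Read 'z': F→{L, M}, H→{F, K}, K→∅, L→∅, N→{H, M}, P→{G, N}; union {F, G, H, K, L, M, N}; ε-closure = {F, G, H, K, L, M, N, P}.

{F, G, H, K, L, M, N, P}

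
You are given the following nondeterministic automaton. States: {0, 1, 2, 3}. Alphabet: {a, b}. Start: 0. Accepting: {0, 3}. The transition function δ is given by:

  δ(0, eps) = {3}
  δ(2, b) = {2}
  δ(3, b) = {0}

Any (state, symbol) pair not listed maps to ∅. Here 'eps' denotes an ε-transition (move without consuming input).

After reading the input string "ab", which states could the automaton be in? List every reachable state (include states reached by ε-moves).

Start: ε-closure({0}) = {0, 3}.
Read 'a': 0→∅, 3→∅; now ∅.
The set is empty and remains empty for the remaining 1 symbol.

∅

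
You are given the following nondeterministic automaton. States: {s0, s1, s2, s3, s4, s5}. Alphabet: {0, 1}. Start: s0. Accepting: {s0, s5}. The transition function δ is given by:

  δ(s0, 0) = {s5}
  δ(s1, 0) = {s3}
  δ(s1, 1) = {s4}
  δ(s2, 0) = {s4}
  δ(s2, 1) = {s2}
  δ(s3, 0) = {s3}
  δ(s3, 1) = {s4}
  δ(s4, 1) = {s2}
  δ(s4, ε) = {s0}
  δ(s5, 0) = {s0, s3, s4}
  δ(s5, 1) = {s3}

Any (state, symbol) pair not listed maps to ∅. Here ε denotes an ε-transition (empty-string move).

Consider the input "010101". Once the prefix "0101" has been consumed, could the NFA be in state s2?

No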